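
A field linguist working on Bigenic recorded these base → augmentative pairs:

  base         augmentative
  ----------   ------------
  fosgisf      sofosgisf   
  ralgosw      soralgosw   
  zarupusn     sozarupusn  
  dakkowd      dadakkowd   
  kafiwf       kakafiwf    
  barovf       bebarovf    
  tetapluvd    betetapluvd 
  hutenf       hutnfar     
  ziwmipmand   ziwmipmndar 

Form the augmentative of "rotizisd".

sorotizisd

fosgisf and kafiwf both end in -f yet inflect differently (sofosgisf, kakafiwf), so the final letter is not what conditions the rule; the second-to-last letter is.
"rotizisd" has second-to-last letter 's'. The stems whose second-to-last letter is 's' (fosgisf → sofosgisf, ralgosw → soralgosw, zarupusn → sozarupusn) add the prefix so-.
The other patterns: stems whose second-to-last letter is 'w' repeat the first consonant+vowel as a prefix; stems whose second-to-last letter is 'v' add the prefix be-; stems whose second-to-last letter is 'n' delete the last vowel and add -ar.
So rotizisd → sorotizisd.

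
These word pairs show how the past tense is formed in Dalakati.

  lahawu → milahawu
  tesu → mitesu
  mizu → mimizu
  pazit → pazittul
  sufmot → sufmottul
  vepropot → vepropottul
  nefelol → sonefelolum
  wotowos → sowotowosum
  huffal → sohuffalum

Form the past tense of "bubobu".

mibubobu

"bubobu" ends in -u. The stems ending in -u (lahawu → milahawu, tesu → mitesu, mizu → mimizu) add the prefix mi-.
So bubobu → mibubobu.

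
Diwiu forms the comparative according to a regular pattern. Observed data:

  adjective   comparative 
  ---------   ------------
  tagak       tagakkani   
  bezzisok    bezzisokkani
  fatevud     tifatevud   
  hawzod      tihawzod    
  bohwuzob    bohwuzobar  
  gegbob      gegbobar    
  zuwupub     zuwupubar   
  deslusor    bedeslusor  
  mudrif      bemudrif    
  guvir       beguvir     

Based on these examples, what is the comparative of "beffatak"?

beffatakkani

bezzisok and hawzod both have last vowel 'o' yet inflect differently (bezzisokkani, tihawzod), so the last vowel is not what conditions the rule; the final letter is.
"beffatak" ends in -k. The stems ending in -k (tagak → tagakkani, bezzisok → bezzisokkani) double the final consonant and add -ani.
So beffatak → beffatakkani.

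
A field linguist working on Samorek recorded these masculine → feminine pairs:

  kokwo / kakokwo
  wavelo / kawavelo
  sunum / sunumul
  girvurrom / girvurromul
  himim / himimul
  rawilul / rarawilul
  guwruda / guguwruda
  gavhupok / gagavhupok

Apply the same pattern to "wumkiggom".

wumkiggomul

"wumkiggom" ends in -m. The stems ending in -m (sunum → sunumul, girvurrom → girvurromul, himim → himimul) add -ul.
The other patterns: stems ending in -o add the prefix ka-; stems ending in -a, -k or -l repeat the first consonant+vowel as a prefix.
So wumkiggom → wumkiggomul.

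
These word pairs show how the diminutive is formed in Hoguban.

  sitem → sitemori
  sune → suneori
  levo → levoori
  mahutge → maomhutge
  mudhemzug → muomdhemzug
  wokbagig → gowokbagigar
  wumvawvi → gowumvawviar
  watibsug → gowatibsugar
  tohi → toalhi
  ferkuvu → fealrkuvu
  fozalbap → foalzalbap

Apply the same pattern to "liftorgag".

sune and mahutge both end in -e yet inflect differently (suneori, maomhutge), so the final letter is not what conditions the rule; the first letter is.
"liftorgag" begins with l-. The one such stem in the data (levo → levoori) adds -ori, so the same rule applies.
The other patterns: stems beginning with m- insert -om- after the first vowel; stems beginning with w- add go- … -ar around the stem; stems beginning with f- or t- insert -al- after the first vowel.
So liftorgag → liftorgagori.

liftorgagori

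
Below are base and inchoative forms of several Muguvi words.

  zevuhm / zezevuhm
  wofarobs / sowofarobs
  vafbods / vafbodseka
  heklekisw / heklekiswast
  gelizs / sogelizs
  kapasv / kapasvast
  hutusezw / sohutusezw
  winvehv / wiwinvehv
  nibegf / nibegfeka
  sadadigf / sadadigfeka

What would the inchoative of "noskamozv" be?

kapasv and winvehv both end in -v yet inflect differently (kapasvast, wiwinvehv), so the final letter is not what conditions the rule; the second-to-last letter is.
"noskamozv" has second-to-last letter 'z'. The stems whose second-to-last letter is 'z' (gelizs → sogelizs, hutusezw → sohutusezw) add the prefix so-.
The other patterns: stems whose second-to-last letter is 's' add -ast; stems whose second-to-last letter is 'h' repeat the first consonant+vowel as a prefix; stems whose second-to-last letter is 'd' or 'g' add -eka.
So noskamozv → sonoskamozv.

sonoskamozv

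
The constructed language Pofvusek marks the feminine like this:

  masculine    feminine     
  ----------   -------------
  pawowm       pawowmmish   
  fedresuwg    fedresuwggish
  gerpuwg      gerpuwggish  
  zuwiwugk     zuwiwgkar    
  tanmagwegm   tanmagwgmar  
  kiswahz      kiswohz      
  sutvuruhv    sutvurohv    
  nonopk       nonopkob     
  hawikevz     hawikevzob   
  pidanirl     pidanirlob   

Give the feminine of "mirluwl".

mirluwllish

pawowm and tanmagwegm both end in -m yet inflect differently (pawowmmish, tanmagwgmar), so the final letter is not what conditions the rule; the second-to-last letter is.
"mirluwl" has second-to-last letter 'w'. The stems whose second-to-last letter is 'w' (pawowm → pawowmmish, fedresuwg → fedresuwggish, gerpuwg → gerpuwggish) double the final consonant and add -ish.
So mirluwl → mirluwllish.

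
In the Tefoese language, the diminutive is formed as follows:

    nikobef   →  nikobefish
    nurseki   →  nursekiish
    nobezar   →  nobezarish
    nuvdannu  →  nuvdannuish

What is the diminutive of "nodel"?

nodelish

Every pair shown (nikobef → nikobefish, nurseki → nursekiish, nobezar → nobezarish, …) follows the same rule: add -ish.
So nodel → nodelish.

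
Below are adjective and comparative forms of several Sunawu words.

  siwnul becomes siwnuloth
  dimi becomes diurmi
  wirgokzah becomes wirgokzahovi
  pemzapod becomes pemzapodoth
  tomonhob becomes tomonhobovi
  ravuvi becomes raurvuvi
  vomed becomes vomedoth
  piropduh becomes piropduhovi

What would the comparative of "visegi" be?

"visegi" ends in -i. The stems ending in -i (dimi → diurmi, ravuvi → raurvuvi) insert -ur- after the first vowel.
The other patterns: stems ending in -b or -h add -ovi; stems ending in -d or -l add -oth.
So visegi → viursegi.

viursegi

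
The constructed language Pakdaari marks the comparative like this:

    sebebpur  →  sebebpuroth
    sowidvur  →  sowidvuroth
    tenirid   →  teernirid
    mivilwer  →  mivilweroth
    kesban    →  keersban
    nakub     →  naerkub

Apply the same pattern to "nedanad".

sebebpur and nakub both have last vowel 'u' yet inflect differently (sebebpuroth, naerkub), so the last vowel is not what conditions the rule; the final letter is.
"nedanad" ends in -d. The one such stem in the data (tenirid → teernirid) inserts -er- after the first vowel (as do kesban, nakub), so the same rule applies.
So nedanad → neerdanad.

neerdanad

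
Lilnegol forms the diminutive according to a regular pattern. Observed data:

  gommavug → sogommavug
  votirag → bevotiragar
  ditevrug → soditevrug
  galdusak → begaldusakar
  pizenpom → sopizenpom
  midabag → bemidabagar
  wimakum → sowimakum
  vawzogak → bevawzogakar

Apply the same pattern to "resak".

beresakar

votirag and gommavug both end in -g yet inflect differently (bevotiragar, sogommavug), so the final letter is not what conditions the rule; the last vowel is.
"resak" has last vowel 'a'. The stems whose last vowel is 'a' (votirag → bevotiragar, galdusak → begaldusakar, midabag → bemidabagar) add be- … -ar around the stem.
So resak → beresakar.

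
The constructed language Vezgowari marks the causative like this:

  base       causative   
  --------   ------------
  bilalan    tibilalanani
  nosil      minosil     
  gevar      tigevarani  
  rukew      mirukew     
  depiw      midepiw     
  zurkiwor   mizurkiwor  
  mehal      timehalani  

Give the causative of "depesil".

midepesil

mehal and nosil both end in -l yet inflect differently (timehalani, minosil), so the final letter is not what conditions the rule; the last vowel is.
"depesil" has last vowel 'i'. The stems whose last vowel is 'i' (depiw → midepiw, nosil → minosil) add the prefix mi-.
So depesil → midepesil.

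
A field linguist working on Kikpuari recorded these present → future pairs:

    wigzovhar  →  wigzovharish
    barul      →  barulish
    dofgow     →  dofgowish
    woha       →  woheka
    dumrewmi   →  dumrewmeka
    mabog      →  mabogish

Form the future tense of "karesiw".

karesiwish

"karesiw" ends in a consonant. The stems ending in a consonant (mabog → mabogish, barul → barulish, dofgow → dofgowish) add -ish.
So karesiw → karesiwish.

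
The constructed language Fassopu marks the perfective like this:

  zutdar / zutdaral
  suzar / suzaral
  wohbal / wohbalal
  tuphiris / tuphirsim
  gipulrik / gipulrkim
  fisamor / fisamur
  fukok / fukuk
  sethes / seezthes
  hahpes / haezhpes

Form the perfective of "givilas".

givilasal

zutdar and fisamor both end in -r yet inflect differently (zutdaral, fisamur), so the final letter is not what conditions the rule; the last vowel is.
"givilas" has last vowel 'a'. The stems whose last vowel is 'a' (zutdar → zutdaral, suzar → suzaral, wohbal → wohbalal) add -al.
So givilas → givilasal.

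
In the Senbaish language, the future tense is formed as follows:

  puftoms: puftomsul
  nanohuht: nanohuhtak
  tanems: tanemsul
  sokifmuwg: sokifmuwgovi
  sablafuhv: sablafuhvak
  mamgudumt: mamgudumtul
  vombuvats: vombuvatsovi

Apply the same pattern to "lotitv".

lotitvovi

vombuvats and puftoms both end in -s yet inflect differently (vombuvatsovi, puftomsul), so the final letter is not what conditions the rule; the second-to-last letter is.
"lotitv" has second-to-last letter 't'. The one such stem in the data (vombuvats → vombuvatsovi) adds -ovi, so the same rule applies.
So lotitv → lotitvovi.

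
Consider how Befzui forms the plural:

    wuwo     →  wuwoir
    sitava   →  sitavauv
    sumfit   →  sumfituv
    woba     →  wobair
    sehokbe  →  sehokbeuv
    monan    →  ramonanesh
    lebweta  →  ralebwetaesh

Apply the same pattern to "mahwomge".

ramahwomgeesh

sitava and woba both end in -a yet inflect differently (sitavauv, wobair), so the final letter is not what conditions the rule; the first letter is.
"mahwomge" begins with m-. The one such stem in the data (monan → ramonanesh) adds ra- … -esh around the stem, so the same rule applies.
The other patterns: stems beginning with s- add -uv; stems beginning with w- add -ir.
So mahwomge → ramahwomgeesh.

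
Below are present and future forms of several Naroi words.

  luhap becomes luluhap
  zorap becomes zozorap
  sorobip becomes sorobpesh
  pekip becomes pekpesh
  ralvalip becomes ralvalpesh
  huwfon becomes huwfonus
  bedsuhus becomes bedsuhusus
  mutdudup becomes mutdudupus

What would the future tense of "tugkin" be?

tugknesh

luhap and sorobip both end in -p yet inflect differently (luluhap, sorobpesh), so the final letter is not what conditions the rule; the last vowel is.
"tugkin" has last vowel 'i'. The stems whose last vowel is 'i' (sorobip → sorobpesh, pekip → pekpesh, ralvalip → ralvalpesh) delete the last vowel and add -esh.
The other patterns: stems whose last vowel is 'a' repeat the first consonant+vowel as a prefix; stems whose last vowel is 'o' or 'u' add -us.
So tugkin → tugknesh.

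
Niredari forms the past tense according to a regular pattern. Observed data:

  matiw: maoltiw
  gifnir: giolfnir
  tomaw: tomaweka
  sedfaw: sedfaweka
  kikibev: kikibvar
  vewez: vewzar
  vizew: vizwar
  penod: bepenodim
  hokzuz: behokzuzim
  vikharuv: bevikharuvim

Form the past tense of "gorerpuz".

begorerpuzim

"gorerpuz" has last vowel 'u'. The stems whose last vowel is 'u' (hokzuz → behokzuzim, vikharuv → bevikharuvim) add be- … -im around the stem.
So gorerpuz → begorerpuzim.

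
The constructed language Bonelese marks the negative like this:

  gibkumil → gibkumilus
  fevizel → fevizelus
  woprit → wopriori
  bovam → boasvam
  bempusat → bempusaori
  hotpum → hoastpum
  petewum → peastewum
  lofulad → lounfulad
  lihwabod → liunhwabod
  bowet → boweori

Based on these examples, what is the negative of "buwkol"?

woprit and gibkumil both have last vowel 'i' yet inflect differently (wopriori, gibkumilus), so the last vowel is not what conditions the rule; the final letter is.
"buwkol" ends in -l. The stems ending in -l (gibkumil → gibkumilus, fevizel → fevizelus) add -us.
The other patterns: stems ending in -t drop the final letter and add -ori; stems ending in -m insert -as- after the first vowel; stems ending in -d insert -un- after the first vowel.
So buwkol → buwkolus.

buwkolus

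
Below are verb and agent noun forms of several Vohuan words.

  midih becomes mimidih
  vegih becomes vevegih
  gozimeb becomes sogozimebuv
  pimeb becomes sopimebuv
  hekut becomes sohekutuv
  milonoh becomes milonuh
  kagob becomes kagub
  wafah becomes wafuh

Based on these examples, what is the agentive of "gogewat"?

gogewut

midih and milonoh both end in -h yet inflect differently (mimidih, milonuh), so the final letter is not what conditions the rule; the last vowel is.
"gogewat" has last vowel 'a'. The one such stem in the data (wafah → wafuh) changes the last vowel to 'u' (as do milonoh, kagob), so the same rule applies.
The other patterns: stems whose last vowel is 'i' repeat the first consonant+vowel as a prefix; stems whose last vowel is 'e' or 'u' add so- … -uv around the stem.
So gogewat → gogewut.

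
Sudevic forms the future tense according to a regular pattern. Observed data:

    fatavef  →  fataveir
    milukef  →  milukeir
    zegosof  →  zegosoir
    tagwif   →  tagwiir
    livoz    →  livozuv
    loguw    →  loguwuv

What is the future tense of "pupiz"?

zegosof and livoz both have last vowel 'o' yet inflect differently (zegosoir, livozuv), so the last vowel is not what conditions the rule; the final letter is.
"pupiz" ends in -z. The one such stem in the data (livoz → livozuv) adds -uv, so the same rule applies.
The other pattern: stems ending in -f drop the final letter and add -ir.
So pupiz → pupizuv.

pupizuv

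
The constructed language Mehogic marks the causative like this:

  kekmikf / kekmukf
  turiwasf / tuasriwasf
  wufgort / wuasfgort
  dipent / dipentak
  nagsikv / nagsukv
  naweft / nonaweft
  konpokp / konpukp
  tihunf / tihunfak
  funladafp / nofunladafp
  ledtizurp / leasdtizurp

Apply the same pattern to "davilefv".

naweft and dipent both end in -t yet inflect differently (nonaweft, dipentak), so the final letter is not what conditions the rule; the second-to-last letter is.
"davilefv" has second-to-last letter 'f'. The stems whose second-to-last letter is 'f' (funladafp → nofunladafp, naweft → nonaweft) add the prefix no-.
The other patterns: stems whose second-to-last letter is 'n' add -ak; stems whose second-to-last letter is 'k' change the last vowel to 'u'; stems whose second-to-last letter is 'r' or 's' insert -as- after the first vowel.
So davilefv → nodavilefv.

nodavilefv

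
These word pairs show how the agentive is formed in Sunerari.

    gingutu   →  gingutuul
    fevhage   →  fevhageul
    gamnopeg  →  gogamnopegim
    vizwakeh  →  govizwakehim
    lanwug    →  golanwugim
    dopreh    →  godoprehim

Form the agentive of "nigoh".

fevhage and gamnopeg both have last vowel 'e' yet inflect differently (fevhageul, gogamnopegim), so the last vowel is not what conditions the rule; whether the stem ends in a vowel or a consonant is.
"nigoh" ends in a consonant. The stems ending in a consonant (gamnopeg → gogamnopegim, vizwakeh → govizwakehim, lanwug → golanwugim) add go- … -im around the stem.
The other pattern: stems ending in a vowel add -ul.
So nigoh → gonigohim.

gonigohim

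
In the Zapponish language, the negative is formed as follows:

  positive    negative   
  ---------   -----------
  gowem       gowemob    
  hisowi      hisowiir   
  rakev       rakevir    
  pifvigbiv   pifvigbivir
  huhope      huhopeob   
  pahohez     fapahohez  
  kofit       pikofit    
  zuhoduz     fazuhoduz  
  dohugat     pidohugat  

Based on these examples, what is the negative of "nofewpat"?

pinofewpat

kofit and pifvigbiv both have last vowel 'i' yet inflect differently (pikofit, pifvigbivir), so the last vowel is not what conditions the rule; the final letter is.
"nofewpat" ends in -t. The stems ending in -t (dohugat → pidohugat, kofit → pikofit) add the prefix pi-.
So nofewpat → pinofewpat.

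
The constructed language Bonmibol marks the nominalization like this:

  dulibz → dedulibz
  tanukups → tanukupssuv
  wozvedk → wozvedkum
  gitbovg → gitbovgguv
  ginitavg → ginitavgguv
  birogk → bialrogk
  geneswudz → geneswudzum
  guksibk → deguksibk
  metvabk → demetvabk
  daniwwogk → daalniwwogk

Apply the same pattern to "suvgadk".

suvgadkum

metvabk and wozvedk both end in -k yet inflect differently (demetvabk, wozvedkum), so the final letter is not what conditions the rule; the second-to-last letter is.
"suvgadk" has second-to-last letter 'd'. The stems whose second-to-last letter is 'd' (wozvedk → wozvedkum, geneswudz → geneswudzum) add -um.
So suvgadk → suvgadkum.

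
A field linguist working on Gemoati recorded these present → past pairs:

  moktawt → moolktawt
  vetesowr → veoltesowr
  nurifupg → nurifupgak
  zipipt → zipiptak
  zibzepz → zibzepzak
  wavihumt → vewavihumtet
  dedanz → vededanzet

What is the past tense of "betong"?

"betong" has second-to-last letter 'n'. The one such stem in the data (dedanz → vededanzet) adds ve- … -et around the stem, so the same rule applies.
So betong → vebetonget.

vebetonget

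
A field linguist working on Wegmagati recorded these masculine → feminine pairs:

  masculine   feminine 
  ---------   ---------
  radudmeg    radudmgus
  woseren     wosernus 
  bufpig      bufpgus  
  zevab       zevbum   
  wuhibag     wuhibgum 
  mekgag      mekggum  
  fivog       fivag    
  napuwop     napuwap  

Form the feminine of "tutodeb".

tutodbus

"tutodeb" has last vowel 'e'. The stems whose last vowel is 'e' (radudmeg → radudmgus, woseren → wosernus) delete the last vowel and add -us.
The other patterns: stems whose last vowel is 'a' delete the last vowel and add -um; stems whose last vowel is 'o' change the last vowel to 'a'.
So tutodeb → tutodbus.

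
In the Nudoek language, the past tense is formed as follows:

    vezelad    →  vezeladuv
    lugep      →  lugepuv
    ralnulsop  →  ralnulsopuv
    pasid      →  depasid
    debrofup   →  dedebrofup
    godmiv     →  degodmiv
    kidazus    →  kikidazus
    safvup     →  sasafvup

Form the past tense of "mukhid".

demukhid

safvup and lugep both end in -p yet inflect differently (sasafvup, lugepuv), so the final letter is not what conditions the rule; the last vowel is.
"mukhid" has last vowel 'i'. The stems whose last vowel is 'i' (godmiv → degodmiv, pasid → depasid) add the prefix de-.
So mukhid → demukhid.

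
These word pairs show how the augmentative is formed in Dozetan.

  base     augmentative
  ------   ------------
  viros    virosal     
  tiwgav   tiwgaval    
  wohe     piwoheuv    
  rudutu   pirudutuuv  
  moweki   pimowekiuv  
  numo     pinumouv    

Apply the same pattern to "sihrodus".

"sihrodus" ends in a consonant. The stems ending in a consonant (viros → virosal, tiwgav → tiwgaval) add -al.
The other pattern: stems ending in a vowel add pi- … -uv around the stem.
So sihrodus → sihrodusal.

sihrodusal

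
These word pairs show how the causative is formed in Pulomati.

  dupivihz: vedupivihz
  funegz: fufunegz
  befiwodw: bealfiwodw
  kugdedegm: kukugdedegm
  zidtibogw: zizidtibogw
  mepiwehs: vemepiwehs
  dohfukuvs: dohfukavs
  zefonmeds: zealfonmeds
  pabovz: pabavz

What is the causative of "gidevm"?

pabovz and funegz both end in -z yet inflect differently (pabavz, fufunegz), so the final letter is not what conditions the rule; the second-to-last letter is.
"gidevm" has second-to-last letter 'v'. The stems whose second-to-last letter is 'v' (pabovz → pabavz, dohfukuvs → dohfukavs) change the last vowel to 'a'.
The other patterns: stems whose second-to-last letter is 'g' repeat the first consonant+vowel as a prefix; stems whose second-to-last letter is 'h' add the prefix ve-; stems whose second-to-last letter is 'd' insert -al- after the first vowel.
So gidevm → gidavm.

gidavm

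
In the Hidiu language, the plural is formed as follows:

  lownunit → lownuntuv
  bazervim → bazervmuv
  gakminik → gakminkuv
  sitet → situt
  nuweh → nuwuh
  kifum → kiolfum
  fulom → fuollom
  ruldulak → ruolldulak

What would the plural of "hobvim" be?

hobvmuv

"hobvim" has last vowel 'i'. The stems whose last vowel is 'i' (lownunit → lownuntuv, bazervim → bazervmuv, gakminik → gakminkuv) delete the last vowel and add -uv.
So hobvim → hobvmuv.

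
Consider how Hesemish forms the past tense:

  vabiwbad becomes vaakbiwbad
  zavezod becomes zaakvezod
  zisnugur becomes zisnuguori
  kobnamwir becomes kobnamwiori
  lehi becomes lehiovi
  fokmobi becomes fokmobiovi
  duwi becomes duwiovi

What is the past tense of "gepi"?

gepiovi

"gepi" ends in -i. The stems ending in -i (lehi → lehiovi, fokmobi → fokmobiovi, duwi → duwiovi) add -ovi.
The other patterns: stems ending in -d insert -ak- after the first vowel; stems ending in -r drop the final letter and add -ori.
So gepi → gepiovi.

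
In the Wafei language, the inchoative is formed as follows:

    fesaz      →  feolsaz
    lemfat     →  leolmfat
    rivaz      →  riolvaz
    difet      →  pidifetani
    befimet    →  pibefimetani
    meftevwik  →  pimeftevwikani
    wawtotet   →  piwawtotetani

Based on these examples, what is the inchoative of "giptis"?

"giptis" has last vowel 'i'. The one such stem in the data (meftevwik → pimeftevwikani) adds pi- … -ani around the stem, so the same rule applies.
So giptis → pigiptisani.

pigiptisani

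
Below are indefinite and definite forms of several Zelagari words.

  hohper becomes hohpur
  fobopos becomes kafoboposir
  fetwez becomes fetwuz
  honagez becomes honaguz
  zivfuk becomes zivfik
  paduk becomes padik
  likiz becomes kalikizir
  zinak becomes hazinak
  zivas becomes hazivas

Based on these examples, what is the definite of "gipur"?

gipir

"gipur" has last vowel 'u'. The stems whose last vowel is 'u' (paduk → padik, zivfuk → zivfik) change the last vowel to 'i'.
So gipur → gipir.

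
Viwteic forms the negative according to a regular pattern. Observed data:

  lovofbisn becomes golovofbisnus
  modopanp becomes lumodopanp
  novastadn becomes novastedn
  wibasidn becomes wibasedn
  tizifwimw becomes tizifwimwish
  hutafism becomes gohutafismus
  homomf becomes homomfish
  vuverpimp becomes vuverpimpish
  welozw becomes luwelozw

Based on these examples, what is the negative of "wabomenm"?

tizifwimw and welozw both end in -w yet inflect differently (tizifwimwish, luwelozw), so the final letter is not what conditions the rule; the second-to-last letter is.
"wabomenm" has second-to-last letter 'n'. The one such stem in the data (modopanp → lumodopanp) adds the prefix lu-, so the same rule applies.
So wabomenm → luwabomenm.

luwabomenm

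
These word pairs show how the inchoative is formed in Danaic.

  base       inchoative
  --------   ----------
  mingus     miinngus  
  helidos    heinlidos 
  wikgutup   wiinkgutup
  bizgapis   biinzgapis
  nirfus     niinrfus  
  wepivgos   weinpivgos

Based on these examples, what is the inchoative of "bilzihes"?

biinlzihes

Every pair shown (mingus → miinngus, helidos → heinlidos, wikgutup → wiinkgutup, …) follows the same rule: insert -in- after the first vowel.
So bilzihes → biinlzihes.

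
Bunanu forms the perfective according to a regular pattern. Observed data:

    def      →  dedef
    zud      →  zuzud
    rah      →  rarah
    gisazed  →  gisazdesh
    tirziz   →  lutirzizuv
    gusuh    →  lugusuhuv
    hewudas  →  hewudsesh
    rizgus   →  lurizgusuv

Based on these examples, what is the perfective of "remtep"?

"remtep" has 2 vowels. The stems with 2 vowels (gusuh → lugusuhuv, tirziz → lutirzizuv, rizgus → lurizgusuv) add lu- … -uv around the stem.
So remtep → luremtepuv.

luremtepuv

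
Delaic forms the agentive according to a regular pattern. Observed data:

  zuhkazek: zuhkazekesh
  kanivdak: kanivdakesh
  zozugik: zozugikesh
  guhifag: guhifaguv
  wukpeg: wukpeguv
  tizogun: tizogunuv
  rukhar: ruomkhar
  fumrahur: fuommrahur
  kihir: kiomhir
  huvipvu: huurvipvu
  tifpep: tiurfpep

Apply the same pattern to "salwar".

kanivdak and guhifag both have last vowel 'a' yet inflect differently (kanivdakesh, guhifaguv), so the last vowel is not what conditions the rule; the final letter is.
"salwar" ends in -r. The stems ending in -r (rukhar → ruomkhar, fumrahur → fuommrahur, kihir → kiomhir) insert -om- after the first vowel.
So salwar → saomlwar.

saomlwar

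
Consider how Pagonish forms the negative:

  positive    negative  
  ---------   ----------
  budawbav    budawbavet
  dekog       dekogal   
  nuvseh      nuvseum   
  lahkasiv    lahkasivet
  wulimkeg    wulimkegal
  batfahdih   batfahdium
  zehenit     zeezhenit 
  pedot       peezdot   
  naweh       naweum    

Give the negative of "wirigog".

wirigogal

batfahdih and lahkasiv both have last vowel 'i' yet inflect differently (batfahdium, lahkasivet), so the last vowel is not what conditions the rule; the final letter is.
"wirigog" ends in -g. The stems ending in -g (dekog → dekogal, wulimkeg → wulimkegal) add -al.
So wirigog → wirigogal.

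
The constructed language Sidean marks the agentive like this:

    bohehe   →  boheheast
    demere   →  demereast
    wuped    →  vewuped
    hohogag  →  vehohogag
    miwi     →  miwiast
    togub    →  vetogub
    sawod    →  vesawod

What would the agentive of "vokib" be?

vevokib

bohehe and wuped both have last vowel 'e' yet inflect differently (boheheast, vewuped), so the last vowel is not what conditions the rule; whether the stem ends in a vowel or a consonant is.
"vokib" ends in a consonant. The stems ending in a consonant (sawod → vesawod, hohogag → vehohogag, wuped → vewuped) add the prefix ve-.
The other pattern: stems ending in a vowel add -ast.
So vokib → vevokib.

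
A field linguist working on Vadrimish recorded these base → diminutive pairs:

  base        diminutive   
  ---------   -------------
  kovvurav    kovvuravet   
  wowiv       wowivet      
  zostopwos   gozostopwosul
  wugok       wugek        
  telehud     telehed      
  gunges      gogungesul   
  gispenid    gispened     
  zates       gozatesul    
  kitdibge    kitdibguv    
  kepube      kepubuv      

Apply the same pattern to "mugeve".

kitdibge and gunges both have last vowel 'e' yet inflect differently (kitdibguv, gogungesul), so the last vowel is not what conditions the rule; the final letter is.
"mugeve" ends in -e. The stems ending in -e (kitdibge → kitdibguv, kepube → kepubuv) drop the final letter and add -uv.
The other patterns: stems ending in -s add go- … -ul around the stem; stems ending in -v add -et; stems ending in -d or -k change the last vowel to 'e'.
So mugeve → mugevuv.

mugevuv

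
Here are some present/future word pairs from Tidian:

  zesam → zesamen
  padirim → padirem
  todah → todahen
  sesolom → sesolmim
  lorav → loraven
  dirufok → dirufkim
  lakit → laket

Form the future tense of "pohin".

pohen

"pohin" has last vowel 'i'. The stems whose last vowel is 'i' (lakit → laket, padirim → padirem) change the last vowel to 'e'.
The other patterns: stems whose last vowel is 'a' add -en; stems whose last vowel is 'o' delete the last vowel and add -im.
So pohin → pohen.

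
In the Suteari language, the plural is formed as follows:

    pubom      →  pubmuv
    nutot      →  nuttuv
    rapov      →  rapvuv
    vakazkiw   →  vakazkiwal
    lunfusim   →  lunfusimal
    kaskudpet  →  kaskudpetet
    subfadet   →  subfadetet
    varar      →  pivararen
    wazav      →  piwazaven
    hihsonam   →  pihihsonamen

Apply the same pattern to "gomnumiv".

gomnumival

pubom and lunfusim both end in -m yet inflect differently (pubmuv, lunfusimal), so the final letter is not what conditions the rule; the last vowel is.
"gomnumiv" has last vowel 'i'. The stems whose last vowel is 'i' (vakazkiw → vakazkiwal, lunfusim → lunfusimal) add -al.
So gomnumiv → gomnumival.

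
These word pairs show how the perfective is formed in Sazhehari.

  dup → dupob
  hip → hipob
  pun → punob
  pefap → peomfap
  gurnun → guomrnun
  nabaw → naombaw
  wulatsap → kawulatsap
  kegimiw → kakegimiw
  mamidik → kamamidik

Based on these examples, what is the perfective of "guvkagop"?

dup and pefap both end in -p yet inflect differently (dupob, peomfap), so the final letter is not what conditions the rule; the number of vowels is.
"guvkagop" has 3 vowels. The stems with 3 vowels (wulatsap → kawulatsap, kegimiw → kakegimiw, mamidik → kamamidik) add the prefix ka-.
The other patterns: stems with 1 vowel add -ob; stems with 2 vowels insert -om- after the first vowel.
So guvkagop → kaguvkagop.

kaguvkagop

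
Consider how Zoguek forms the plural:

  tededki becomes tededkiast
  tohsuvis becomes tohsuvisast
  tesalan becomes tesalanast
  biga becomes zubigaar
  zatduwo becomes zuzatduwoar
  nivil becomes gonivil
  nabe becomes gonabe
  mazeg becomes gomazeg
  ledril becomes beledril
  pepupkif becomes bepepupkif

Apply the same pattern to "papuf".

bepapuf

nivil and ledril both end in -l yet inflect differently (gonivil, beledril), so the final letter is not what conditions the rule; the first letter is.
"papuf" begins with p-. The one such stem in the data (pepupkif → bepepupkif) adds the prefix be-, so the same rule applies.
So papuf → bepapuf.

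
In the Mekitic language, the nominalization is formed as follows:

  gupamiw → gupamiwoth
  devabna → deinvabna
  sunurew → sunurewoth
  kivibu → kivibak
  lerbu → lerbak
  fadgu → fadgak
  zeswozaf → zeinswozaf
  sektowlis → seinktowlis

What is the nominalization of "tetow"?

gupamiw and sektowlis both have last vowel 'i' yet inflect differently (gupamiwoth, seinktowlis), so the last vowel is not what conditions the rule; the final letter is.
"tetow" ends in -w. The stems ending in -w (gupamiw → gupamiwoth, sunurew → sunurewoth) add -oth.
So tetow → tetowoth.

tetowoth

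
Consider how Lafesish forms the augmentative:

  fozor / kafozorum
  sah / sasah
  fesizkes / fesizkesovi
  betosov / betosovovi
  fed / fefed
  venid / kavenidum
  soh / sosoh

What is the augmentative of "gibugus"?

gibugusovi

fed and venid both end in -d yet inflect differently (fefed, kavenidum), so the final letter is not what conditions the rule; the number of vowels is.
"gibugus" has 3 vowels. The stems with 3 vowels (betosov → betosovovi, fesizkes → fesizkesovi) add -ovi.
The other patterns: stems with 1 vowel repeat the first consonant+vowel as a prefix; stems with 2 vowels add ka- … -um around the stem.
So gibugus → gibugusovi.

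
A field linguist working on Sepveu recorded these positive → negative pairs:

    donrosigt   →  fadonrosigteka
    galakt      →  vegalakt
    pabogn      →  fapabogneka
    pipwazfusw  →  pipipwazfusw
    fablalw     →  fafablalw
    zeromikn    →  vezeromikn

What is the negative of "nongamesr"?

"nongamesr" has second-to-last letter 's'. The one such stem in the data (pipwazfusw → pipipwazfusw) repeats the first consonant+vowel as a prefix (as does fablalw), so the same rule applies.
So nongamesr → nonongamesr.

nonongamesr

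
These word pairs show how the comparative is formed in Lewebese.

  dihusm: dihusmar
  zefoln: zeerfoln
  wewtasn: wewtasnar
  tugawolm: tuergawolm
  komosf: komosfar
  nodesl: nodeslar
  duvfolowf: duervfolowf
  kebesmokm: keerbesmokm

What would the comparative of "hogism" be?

hogismar

wewtasn and zefoln both end in -n yet inflect differently (wewtasnar, zeerfoln), so the final letter is not what conditions the rule; the second-to-last letter is.
"hogism" has second-to-last letter 's'. The stems whose second-to-last letter is 's' (dihusm → dihusmar, nodesl → nodeslar, wewtasn → wewtasnar) add -ar.
So hogism → hogismar.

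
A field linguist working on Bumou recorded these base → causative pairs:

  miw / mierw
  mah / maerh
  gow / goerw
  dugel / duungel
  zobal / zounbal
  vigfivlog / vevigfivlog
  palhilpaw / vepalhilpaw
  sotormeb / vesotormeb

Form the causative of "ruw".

miw and palhilpaw both end in -w yet inflect differently (mierw, vepalhilpaw), so the final letter is not what conditions the rule; the number of vowels is.
"ruw" has 1 vowel. The stems with 1 vowel (miw → mierw, mah → maerh, gow → goerw) insert -er- after the first vowel.
The other patterns: stems with 2 vowels insert -un- after the first vowel; stems with 3 vowels add the prefix ve-.
So ruw → ruerw.

ruerw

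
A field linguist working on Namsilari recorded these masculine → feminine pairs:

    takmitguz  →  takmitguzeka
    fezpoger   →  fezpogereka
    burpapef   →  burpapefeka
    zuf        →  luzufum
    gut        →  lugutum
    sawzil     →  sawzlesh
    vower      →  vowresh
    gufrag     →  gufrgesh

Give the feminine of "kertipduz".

vower and fezpoger both end in -r yet inflect differently (vowresh, fezpogereka), so the final letter is not what conditions the rule; the number of vowels is.
"kertipduz" has 3 vowels. The stems with 3 vowels (takmitguz → takmitguzeka, fezpoger → fezpogereka, burpapef → burpapefeka) add -eka.
The other patterns: stems with 1 vowel add lu- … -um around the stem; stems with 2 vowels delete the last vowel and add -esh.
So kertipduz → kertipduzeka.

kertipduzeka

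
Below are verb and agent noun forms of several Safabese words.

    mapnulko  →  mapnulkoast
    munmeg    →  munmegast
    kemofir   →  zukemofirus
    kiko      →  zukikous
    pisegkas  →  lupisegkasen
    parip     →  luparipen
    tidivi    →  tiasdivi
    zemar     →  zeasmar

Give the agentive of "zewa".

mapnulko and kiko both end in -o yet inflect differently (mapnulkoast, zukikous), so the final letter is not what conditions the rule; the first letter is.
"zewa" begins with z-. The one such stem in the data (zemar → zeasmar) inserts -as- after the first vowel (as does tidivi), so the same rule applies.
The other patterns: stems beginning with m- add -ast; stems beginning with k- add zu- … -us around the stem; stems beginning with p- add lu- … -en around the stem.
So zewa → zeaswa.

zeaswa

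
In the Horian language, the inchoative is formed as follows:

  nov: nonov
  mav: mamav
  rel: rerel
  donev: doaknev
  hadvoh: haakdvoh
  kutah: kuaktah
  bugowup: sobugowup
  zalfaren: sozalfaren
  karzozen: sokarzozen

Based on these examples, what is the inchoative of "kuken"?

kuakken

nov and donev both end in -v yet inflect differently (nonov, doaknev), so the final letter is not what conditions the rule; the number of vowels is.
"kuken" has 2 vowels. The stems with 2 vowels (donev → doaknev, hadvoh → haakdvoh, kutah → kuaktah) insert -ak- after the first vowel.
So kuken → kuakken.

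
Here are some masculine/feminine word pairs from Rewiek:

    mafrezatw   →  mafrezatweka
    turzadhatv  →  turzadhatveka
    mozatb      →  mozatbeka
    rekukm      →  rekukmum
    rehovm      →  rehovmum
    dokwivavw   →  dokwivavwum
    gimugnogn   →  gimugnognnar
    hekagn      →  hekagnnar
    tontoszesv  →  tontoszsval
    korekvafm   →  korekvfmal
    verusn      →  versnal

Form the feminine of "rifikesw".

mafrezatw and dokwivavw both end in -w yet inflect differently (mafrezatweka, dokwivavwum), so the final letter is not what conditions the rule; the second-to-last letter is.
"rifikesw" has second-to-last letter 's'. The stems whose second-to-last letter is 's' (tontoszesv → tontoszsval, verusn → versnal) delete the last vowel and add -al.
So rifikesw → rifikswal.

rifikswal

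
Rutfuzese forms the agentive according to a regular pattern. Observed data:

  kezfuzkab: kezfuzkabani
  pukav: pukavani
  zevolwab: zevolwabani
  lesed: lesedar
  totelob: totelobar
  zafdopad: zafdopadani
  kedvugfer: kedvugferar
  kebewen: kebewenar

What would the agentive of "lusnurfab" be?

lusnurfabani

zevolwab and totelob both end in -b yet inflect differently (zevolwabani, totelobar), so the final letter is not what conditions the rule; the last vowel is.
"lusnurfab" has last vowel 'a'. The stems whose last vowel is 'a' (zafdopad → zafdopadani, pukav → pukavani, zevolwab → zevolwabani) add -ani.
So lusnurfab → lusnurfabani.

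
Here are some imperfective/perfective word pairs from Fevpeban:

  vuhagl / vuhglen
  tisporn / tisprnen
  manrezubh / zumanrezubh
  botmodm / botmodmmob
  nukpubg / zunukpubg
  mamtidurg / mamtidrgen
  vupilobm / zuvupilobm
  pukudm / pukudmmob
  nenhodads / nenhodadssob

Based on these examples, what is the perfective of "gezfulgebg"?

zugezfulgebg

vupilobm and pukudm both end in -m yet inflect differently (zuvupilobm, pukudmmob), so the final letter is not what conditions the rule; the second-to-last letter is.
"gezfulgebg" has second-to-last letter 'b'. The stems whose second-to-last letter is 'b' (nukpubg → zunukpubg, vupilobm → zuvupilobm, manrezubh → zumanrezubh) add the prefix zu-.
The other patterns: stems whose second-to-last letter is 'd' double the final consonant and add -ob; stems whose second-to-last letter is 'g' or 'r' delete the last vowel and add -en.
So gezfulgebg → zugezfulgebg.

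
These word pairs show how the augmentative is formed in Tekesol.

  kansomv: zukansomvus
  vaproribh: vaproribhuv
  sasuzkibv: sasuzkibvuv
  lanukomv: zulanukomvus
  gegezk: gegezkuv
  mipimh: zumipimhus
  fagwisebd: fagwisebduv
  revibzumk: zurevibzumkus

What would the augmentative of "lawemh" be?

revibzumk and gegezk both end in -k yet inflect differently (zurevibzumkus, gegezkuv), so the final letter is not what conditions the rule; the second-to-last letter is.
"lawemh" has second-to-last letter 'm'. The stems whose second-to-last letter is 'm' (revibzumk → zurevibzumkus, lanukomv → zulanukomvus, kansomv → zukansomvus) add zu- … -us around the stem.
So lawemh → zulawemhus.

zulawemhus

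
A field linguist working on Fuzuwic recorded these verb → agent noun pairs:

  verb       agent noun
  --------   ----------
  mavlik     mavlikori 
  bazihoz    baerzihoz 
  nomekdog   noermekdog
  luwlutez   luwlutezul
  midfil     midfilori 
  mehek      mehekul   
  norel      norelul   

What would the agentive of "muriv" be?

murivori

midfil and norel both end in -l yet inflect differently (midfilori, norelul), so the final letter is not what conditions the rule; the last vowel is.
"muriv" has last vowel 'i'. The stems whose last vowel is 'i' (midfil → midfilori, mavlik → mavlikori) add -ori.
So muriv → murivori.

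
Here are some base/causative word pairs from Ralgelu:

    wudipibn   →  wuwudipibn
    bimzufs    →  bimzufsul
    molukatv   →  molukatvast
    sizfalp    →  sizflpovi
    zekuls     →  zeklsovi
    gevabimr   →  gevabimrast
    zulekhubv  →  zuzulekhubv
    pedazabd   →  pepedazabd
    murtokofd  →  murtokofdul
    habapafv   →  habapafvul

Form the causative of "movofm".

movofmul

"movofm" has second-to-last letter 'f'. The stems whose second-to-last letter is 'f' (murtokofd → murtokofdul, habapafv → habapafvul, bimzufs → bimzufsul) add -ul.
So movofm → movofmul.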